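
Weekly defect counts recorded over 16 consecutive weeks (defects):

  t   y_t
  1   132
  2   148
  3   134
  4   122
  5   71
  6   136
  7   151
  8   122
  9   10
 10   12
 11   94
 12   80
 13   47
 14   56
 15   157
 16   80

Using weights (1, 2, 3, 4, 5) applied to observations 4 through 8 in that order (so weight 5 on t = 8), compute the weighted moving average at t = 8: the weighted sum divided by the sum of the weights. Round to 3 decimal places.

Weighted sum: 1·122 + 2·71 + 3·136 + 4·151 + 5·122 = 122 + 142 + 408 + 604 + 610 = 1886
Weight total: 1 + 2 + 3 + 4 + 5 = 15
WMA = 1886 / 15 = 125.733

125.733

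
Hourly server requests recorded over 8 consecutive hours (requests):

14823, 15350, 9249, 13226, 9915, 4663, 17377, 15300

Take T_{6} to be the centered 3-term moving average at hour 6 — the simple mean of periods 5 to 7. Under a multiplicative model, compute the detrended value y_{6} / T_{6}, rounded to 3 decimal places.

0.438

Trend T_6 = (9915 + 4663 + 17377) / 3 = 31955/3 = 10651.66667
Ratio to trend: 4663 / 10651.66667 = 0.438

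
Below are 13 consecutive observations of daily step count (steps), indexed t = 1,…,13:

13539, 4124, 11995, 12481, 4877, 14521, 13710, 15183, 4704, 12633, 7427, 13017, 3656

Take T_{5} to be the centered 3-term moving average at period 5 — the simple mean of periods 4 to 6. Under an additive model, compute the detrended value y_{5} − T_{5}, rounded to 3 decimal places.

Trend T_5 = (12481 + 4877 + 14521) / 3 = 31879/3 = 10626.33333
Detrended value: 4877 − 10626.33333 = -5749.333

-5749.333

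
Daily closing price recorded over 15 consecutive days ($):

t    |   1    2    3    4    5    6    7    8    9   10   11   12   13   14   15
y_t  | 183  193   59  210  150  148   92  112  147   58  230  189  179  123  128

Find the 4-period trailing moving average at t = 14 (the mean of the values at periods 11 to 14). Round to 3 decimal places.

Sum of periods 11–14: 230 + 189 + 179 + 123 = 721
Divide by 4: 721 / 4 = 180.250

180.250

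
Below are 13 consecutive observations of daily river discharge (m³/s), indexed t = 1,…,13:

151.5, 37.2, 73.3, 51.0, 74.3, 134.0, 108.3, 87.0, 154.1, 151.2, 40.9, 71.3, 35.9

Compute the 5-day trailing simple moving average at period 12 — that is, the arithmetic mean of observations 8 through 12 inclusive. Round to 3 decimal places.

100.900

Sum of periods 8–12: 87.0 + 154.1 + 151.2 + 40.9 + 71.3 = 504.5
Divide by 5: 504.5 / 5 = 100.900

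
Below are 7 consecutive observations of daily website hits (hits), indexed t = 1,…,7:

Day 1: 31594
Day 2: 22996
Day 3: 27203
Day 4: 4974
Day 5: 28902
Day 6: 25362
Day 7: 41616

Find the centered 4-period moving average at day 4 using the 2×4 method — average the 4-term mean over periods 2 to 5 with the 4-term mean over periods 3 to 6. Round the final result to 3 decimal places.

21314.500

Sum over 2–5: 22996 + 27203 + 4974 + 28902 = 84075
Sum over 3–6: 27203 + 4974 + 28902 + 25362 = 86441
CMA at t=4 = (84075 + 86441) / (2·4) = 170516 / 8 = 21314.500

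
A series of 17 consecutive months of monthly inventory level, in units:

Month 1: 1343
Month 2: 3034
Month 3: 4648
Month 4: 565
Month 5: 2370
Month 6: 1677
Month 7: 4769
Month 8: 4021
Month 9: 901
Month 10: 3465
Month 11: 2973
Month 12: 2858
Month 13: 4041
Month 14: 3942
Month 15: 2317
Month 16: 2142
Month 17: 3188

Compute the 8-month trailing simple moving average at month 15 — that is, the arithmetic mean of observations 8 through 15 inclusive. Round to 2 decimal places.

Sum of periods 8–15: 4021 + 901 + 3465 + 2973 + 2858 + 4041 + 3942 + 2317 = 24518
Divide by 8: 24518 / 8 = 3064.75

3064.75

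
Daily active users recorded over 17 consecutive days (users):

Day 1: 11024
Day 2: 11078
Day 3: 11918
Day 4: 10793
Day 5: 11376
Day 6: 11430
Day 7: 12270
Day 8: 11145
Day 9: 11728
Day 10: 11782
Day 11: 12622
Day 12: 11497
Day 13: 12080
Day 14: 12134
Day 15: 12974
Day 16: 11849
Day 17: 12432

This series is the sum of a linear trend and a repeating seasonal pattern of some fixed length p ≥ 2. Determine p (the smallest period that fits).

4

First differences y_{t+1} − y_t: 54, 840, -1125, 583, 54, 840, -1125, 583, 54, 840, …
The difference pattern repeats every 4 terms and not for any smaller step, so p = 4.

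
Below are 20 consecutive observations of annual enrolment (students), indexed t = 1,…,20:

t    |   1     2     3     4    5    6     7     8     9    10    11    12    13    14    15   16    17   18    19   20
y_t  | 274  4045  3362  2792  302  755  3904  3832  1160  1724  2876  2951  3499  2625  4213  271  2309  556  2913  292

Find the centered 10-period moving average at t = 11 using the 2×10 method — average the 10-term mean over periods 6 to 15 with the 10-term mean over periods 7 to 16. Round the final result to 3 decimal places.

2729.700

Sum over 6–15: 755 + 3904 + 3832 + 1160 + 1724 + 2876 + 2951 + 3499 + 2625 + 4213 = 27539
Sum over 7–16: 3904 + 3832 + 1160 + 1724 + 2876 + 2951 + 3499 + 2625 + 4213 + 271 = 27055
CMA at t=11 = (27539 + 27055) / (2·10) = 54594 / 20 = 2729.700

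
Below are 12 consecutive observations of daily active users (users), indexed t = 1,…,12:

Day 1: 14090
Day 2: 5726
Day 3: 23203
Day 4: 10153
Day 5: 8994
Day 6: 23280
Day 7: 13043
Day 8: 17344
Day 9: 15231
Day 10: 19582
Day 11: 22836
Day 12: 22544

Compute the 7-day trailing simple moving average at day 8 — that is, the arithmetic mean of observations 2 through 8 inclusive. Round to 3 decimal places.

Sum of periods 2–8: 5726 + 23203 + 10153 + 8994 + 23280 + 13043 + 17344 = 101743
Divide by 7: 101743 / 7 = 14534.714

14534.714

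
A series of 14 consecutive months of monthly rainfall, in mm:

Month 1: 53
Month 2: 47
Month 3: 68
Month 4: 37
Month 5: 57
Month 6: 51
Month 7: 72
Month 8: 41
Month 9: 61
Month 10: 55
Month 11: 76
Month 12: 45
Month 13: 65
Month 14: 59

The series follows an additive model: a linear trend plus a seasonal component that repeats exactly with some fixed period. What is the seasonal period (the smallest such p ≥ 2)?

First differences y_{t+1} − y_t: -6, 21, -31, 20, -6, 21, -31, 20, -6, 21, …
The difference pattern repeats every 4 terms and not for any smaller step, so p = 4.

4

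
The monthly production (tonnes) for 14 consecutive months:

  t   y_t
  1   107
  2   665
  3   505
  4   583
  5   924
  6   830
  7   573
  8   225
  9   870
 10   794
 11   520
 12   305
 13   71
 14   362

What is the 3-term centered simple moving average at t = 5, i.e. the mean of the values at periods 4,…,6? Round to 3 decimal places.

779.000

Sum of periods 4–6: 583 + 924 + 830 = 2337
Divide by 3: 2337 / 3 = 779.000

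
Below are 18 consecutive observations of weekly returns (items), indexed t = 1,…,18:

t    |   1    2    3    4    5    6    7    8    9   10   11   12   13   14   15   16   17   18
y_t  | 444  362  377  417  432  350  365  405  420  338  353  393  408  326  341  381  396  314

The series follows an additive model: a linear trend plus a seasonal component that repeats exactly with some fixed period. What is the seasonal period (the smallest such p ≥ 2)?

First differences y_{t+1} − y_t: -82, 15, 40, 15, -82, 15, 40, 15, -82, 15, …
The difference pattern repeats every 4 terms and not for any smaller step, so p = 4.

4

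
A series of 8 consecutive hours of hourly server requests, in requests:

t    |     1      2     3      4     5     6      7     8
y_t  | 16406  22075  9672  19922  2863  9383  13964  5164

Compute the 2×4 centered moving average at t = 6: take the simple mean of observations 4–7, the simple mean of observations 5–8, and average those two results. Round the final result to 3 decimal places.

Sum over 4–7: 19922 + 2863 + 9383 + 13964 = 46132
Sum over 5–8: 2863 + 9383 + 13964 + 5164 = 31374
CMA at t=6 = (46132 + 31374) / (2·4) = 77506 / 8 = 9688.250

9688.250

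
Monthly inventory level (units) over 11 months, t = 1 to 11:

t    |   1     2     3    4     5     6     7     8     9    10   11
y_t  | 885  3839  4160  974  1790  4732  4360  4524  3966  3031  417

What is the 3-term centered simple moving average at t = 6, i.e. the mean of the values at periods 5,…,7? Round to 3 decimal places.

Sum of periods 5–7: 1790 + 4732 + 4360 = 10882
Divide by 3: 10882 / 3 = 3627.333

3627.333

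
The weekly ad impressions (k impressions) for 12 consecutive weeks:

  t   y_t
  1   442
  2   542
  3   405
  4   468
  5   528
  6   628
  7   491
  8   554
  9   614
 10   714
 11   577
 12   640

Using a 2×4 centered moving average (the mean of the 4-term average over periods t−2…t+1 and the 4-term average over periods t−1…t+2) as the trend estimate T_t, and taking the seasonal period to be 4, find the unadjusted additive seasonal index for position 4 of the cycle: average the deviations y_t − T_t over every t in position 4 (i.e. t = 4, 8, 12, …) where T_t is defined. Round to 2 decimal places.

-28.50

Season position 4 occurs at t = 4, 8 (where T_t is defined).
t=4: T_4 = 496.5000; y_4 − T_4 = 468 − 496.5000 = -28.5000
t=8: T_8 = 582.5000; y_8 − T_8 = 554 − 582.5000 = -28.5000
Mean deviation: (-28.5000 + -28.5000) / 2 = -28.50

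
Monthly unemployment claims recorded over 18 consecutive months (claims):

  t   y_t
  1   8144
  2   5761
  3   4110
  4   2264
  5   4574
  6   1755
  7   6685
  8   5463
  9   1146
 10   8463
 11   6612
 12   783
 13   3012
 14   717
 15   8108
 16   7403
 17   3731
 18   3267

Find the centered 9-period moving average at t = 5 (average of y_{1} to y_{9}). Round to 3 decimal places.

Sum of periods 1–9: 8144 + 5761 + 4110 + 2264 + 4574 + 1755 + 6685 + 5463 + 1146 = 39902
Divide by 9: 39902 / 9 = 4433.556

4433.556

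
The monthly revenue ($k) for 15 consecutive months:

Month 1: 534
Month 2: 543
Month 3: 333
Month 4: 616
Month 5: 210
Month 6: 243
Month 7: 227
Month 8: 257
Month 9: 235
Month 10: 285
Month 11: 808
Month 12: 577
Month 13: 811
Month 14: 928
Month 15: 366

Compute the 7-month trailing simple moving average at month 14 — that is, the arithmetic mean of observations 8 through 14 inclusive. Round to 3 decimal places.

557.286

Sum of periods 8–14: 257 + 235 + 285 + 808 + 577 + 811 + 928 = 3901
Divide by 7: 3901 / 7 = 557.286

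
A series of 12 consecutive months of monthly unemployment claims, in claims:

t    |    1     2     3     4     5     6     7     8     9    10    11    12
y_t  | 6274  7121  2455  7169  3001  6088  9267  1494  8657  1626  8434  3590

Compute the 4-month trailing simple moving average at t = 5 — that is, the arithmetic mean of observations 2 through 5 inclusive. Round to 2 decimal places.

4936.50

Sum of periods 2–5: 7121 + 2455 + 7169 + 3001 = 19746
Divide by 4: 19746 / 4 = 4936.50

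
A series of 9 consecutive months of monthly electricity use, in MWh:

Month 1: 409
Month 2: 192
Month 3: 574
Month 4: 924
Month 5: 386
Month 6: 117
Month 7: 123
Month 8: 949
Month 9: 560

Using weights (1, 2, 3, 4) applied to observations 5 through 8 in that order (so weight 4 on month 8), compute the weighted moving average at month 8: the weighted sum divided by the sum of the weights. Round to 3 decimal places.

Weighted sum: 1·386 + 2·117 + 3·123 + 4·949 = 386 + 234 + 369 + 3796 = 4785
Weight total: 1 + 2 + 3 + 4 = 10
WMA = 4785 / 10 = 478.500

478.500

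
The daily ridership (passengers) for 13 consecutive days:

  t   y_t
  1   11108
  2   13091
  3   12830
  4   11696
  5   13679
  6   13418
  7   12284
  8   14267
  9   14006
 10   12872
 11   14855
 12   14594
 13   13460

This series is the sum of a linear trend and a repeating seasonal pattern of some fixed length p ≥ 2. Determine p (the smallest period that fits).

3

First differences y_{t+1} − y_t: 1983, -261, -1134, 1983, -261, -1134, 1983, -261, …
The difference pattern repeats every 3 terms and not for any smaller step, so p = 3.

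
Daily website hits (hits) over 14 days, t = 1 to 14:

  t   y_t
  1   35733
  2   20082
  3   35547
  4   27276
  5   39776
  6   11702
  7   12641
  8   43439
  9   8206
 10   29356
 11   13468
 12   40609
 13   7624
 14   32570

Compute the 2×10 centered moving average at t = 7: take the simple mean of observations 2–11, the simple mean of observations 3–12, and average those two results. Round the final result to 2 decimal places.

Sum over 2–11: 20082 + 35547 + 27276 + 39776 + 11702 + 12641 + 43439 + 8206 + 29356 + 13468 = 241493
Sum over 3–12: 35547 + 27276 + 39776 + 11702 + 12641 + 43439 + 8206 + 29356 + 13468 + 40609 = 262020
CMA at t=7 = (241493 + 262020) / (2·10) = 503513 / 20 = 25175.65

25175.65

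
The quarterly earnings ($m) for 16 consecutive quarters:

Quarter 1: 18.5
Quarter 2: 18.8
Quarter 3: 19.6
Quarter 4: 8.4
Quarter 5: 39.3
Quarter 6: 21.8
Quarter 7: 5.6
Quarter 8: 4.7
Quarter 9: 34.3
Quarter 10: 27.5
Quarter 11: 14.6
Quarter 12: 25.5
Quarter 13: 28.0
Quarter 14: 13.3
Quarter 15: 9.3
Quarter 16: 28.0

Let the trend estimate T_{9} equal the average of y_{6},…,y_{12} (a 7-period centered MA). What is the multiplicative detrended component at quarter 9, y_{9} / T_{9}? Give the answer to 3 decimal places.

Trend T_9 = (21.8 + 5.6 + 4.7 + 34.3 + 27.5 + 14.6 + 25.5) / 7 = 134.0/7 = 19.14286
Ratio to trend: 34.3 / 19.14286 = 1.792

1.792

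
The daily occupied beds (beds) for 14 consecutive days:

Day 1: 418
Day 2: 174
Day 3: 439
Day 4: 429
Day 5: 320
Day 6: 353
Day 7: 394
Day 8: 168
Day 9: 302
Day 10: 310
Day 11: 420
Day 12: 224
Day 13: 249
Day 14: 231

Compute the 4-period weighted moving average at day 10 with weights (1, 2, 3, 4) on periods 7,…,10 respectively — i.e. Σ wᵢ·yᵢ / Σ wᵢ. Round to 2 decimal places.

287.60

Weighted sum: 1·394 + 2·168 + 3·302 + 4·310 = 394 + 336 + 906 + 1240 = 2876
Weight total: 1 + 2 + 3 + 4 = 10
WMA = 2876 / 10 = 287.60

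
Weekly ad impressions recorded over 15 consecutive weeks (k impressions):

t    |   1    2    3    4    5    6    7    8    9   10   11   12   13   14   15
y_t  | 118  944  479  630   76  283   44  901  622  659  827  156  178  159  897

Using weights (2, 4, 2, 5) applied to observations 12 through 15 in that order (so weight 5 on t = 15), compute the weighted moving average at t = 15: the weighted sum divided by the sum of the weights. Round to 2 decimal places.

Weighted sum: 2·156 + 4·178 + 2·159 + 5·897 = 312 + 712 + 318 + 4485 = 5827
Weight total: 2 + 4 + 2 + 5 = 13
WMA = 5827 / 13 = 448.23

448.23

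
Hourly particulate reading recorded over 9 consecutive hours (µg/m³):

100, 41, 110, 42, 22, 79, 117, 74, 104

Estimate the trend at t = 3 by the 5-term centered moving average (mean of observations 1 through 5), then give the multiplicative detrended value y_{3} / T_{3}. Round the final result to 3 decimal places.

Trend T_3 = (100 + 41 + 110 + 42 + 22) / 5 = 315/5 = 63.00000
Ratio to trend: 110 / 63.00000 = 1.746

1.746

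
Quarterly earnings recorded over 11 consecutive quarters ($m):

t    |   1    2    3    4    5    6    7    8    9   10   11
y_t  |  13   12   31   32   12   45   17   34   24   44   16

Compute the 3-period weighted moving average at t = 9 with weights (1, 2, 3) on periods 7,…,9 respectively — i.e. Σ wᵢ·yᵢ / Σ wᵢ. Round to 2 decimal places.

Weighted sum: 1·17 + 2·34 + 3·24 = 17 + 68 + 72 = 157
Weight total: 1 + 2 + 3 = 6
WMA = 157 / 6 = 26.17

26.17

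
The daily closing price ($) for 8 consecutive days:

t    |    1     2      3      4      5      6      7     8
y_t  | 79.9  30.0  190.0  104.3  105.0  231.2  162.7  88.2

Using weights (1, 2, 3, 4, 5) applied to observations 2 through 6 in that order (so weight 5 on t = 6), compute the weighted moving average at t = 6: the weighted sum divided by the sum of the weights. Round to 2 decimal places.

Weighted sum: 1·30.0 + 2·190.0 + 3·104.3 + 4·105.0 + 5·231.2 = 30.0 + 380.0 + 312.9 + 420.0 + 1156.0 = 2298.9
Weight total: 1 + 2 + 3 + 4 + 5 = 15
WMA = 2298.9 / 15 = 153.26

153.26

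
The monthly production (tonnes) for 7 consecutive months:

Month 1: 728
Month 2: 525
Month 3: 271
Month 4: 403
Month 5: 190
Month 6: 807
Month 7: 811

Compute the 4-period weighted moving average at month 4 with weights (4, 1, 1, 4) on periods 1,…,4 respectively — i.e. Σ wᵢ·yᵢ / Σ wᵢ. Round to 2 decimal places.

Weighted sum: 4·728 + 1·525 + 1·271 + 4·403 = 2912 + 525 + 271 + 1612 = 5320
Weight total: 4 + 1 + 1 + 4 = 10
WMA = 5320 / 10 = 532.00

532.00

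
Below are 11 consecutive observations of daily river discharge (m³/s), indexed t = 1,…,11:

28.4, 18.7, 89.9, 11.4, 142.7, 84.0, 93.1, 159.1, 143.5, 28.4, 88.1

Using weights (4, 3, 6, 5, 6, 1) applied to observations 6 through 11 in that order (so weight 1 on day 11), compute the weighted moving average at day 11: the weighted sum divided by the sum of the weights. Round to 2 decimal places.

101.84

Weighted sum: 4·84.0 + 3·93.1 + 6·159.1 + 5·143.5 + 6·28.4 + 1·88.1 = 336.0 + 279.3 + 954.6 + 717.5 + 170.4 + 88.1 = 2545.9
Weight total: 4 + 3 + 6 + 5 + 6 + 1 = 25
WMA = 2545.9 / 25 = 101.84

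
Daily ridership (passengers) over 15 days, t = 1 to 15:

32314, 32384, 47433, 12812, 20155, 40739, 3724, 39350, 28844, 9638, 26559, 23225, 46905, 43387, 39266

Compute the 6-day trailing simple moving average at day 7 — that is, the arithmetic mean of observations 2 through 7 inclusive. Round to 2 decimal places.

26207.83

Sum of periods 2–7: 32384 + 47433 + 12812 + 20155 + 40739 + 3724 = 157247
Divide by 6: 157247 / 6 = 26207.83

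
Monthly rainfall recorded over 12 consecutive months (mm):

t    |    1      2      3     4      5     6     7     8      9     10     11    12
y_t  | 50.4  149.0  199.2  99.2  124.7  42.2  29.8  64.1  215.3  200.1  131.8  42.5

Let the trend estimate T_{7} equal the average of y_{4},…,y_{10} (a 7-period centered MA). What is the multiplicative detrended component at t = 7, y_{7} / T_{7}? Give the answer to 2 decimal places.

Trend T_7 = (99.2 + 124.7 + 42.2 + 29.8 + 64.1 + 215.3 + 200.1) / 7 = 775.4/7 = 110.7714
Ratio to trend: 29.8 / 110.7714 = 0.27

0.27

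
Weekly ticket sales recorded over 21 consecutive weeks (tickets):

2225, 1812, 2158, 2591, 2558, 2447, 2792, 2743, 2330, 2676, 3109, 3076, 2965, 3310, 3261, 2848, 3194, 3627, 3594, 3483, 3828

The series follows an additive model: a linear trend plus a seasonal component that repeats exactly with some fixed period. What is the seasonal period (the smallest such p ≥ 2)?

7

First differences y_{t+1} − y_t: -413, 346, 433, -33, -111, 345, -49, -413, 346, 433, -33, -111, 345, -49, -413, 346, …
The difference pattern repeats every 7 terms and not for any smaller step, so p = 7.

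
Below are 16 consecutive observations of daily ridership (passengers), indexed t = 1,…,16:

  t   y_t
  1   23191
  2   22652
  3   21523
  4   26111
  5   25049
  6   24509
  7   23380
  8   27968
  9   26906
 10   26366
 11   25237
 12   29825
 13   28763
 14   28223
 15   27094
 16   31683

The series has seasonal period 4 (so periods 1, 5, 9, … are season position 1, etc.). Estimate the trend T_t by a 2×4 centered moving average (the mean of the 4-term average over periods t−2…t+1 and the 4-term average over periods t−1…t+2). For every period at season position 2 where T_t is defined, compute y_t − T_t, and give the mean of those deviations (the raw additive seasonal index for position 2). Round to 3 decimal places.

-485.417

Season position 2 occurs at t = 6, 10, 14 (where T_t is defined).
t=6: T_6 = 24994.37500; y_6 − T_6 = 24509 − 24994.37500 = -485.37500
t=10: T_10 = 26851.37500; y_10 − T_10 = 26366 − 26851.37500 = -485.37500
t=14: T_14 = 28708.50000; y_14 − T_14 = 28223 − 28708.50000 = -485.50000
Mean deviation: (-485.37500 + -485.37500 + -485.50000) / 3 = -485.417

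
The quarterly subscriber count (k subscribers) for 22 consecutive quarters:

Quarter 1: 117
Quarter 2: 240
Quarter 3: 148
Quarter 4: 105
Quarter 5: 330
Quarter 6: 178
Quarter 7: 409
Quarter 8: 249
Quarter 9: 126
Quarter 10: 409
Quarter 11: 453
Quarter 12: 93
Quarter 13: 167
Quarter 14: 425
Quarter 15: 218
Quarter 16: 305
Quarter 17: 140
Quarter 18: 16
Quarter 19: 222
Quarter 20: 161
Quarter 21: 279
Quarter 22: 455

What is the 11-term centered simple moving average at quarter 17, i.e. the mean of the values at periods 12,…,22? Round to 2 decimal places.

Sum of periods 12–22: 93 + 167 + 425 + 218 + 305 + 140 + 16 + 222 + 161 + 279 + 455 = 2481
Divide by 11: 2481 / 11 = 225.55

225.55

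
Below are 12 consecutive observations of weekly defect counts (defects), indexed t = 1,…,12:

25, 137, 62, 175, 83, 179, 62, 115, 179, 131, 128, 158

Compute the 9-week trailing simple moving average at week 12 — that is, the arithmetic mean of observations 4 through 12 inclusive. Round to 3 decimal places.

134.444

Sum of periods 4–12: 175 + 83 + 179 + 62 + 115 + 179 + 131 + 128 + 158 = 1210
Divide by 9: 1210 / 9 = 134.444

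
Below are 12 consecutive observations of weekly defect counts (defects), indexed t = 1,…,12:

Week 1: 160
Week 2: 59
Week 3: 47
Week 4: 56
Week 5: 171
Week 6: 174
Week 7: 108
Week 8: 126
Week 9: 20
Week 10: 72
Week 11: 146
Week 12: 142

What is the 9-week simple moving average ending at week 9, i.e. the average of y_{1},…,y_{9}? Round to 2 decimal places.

Sum of periods 1–9: 160 + 59 + 47 + 56 + 171 + 174 + 108 + 126 + 20 = 921
Divide by 9: 921 / 9 = 102.33

102.33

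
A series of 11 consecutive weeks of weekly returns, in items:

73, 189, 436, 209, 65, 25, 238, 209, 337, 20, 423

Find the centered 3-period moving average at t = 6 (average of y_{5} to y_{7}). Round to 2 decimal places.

Sum of periods 5–7: 65 + 25 + 238 = 328
Divide by 3: 328 / 3 = 109.33

109.33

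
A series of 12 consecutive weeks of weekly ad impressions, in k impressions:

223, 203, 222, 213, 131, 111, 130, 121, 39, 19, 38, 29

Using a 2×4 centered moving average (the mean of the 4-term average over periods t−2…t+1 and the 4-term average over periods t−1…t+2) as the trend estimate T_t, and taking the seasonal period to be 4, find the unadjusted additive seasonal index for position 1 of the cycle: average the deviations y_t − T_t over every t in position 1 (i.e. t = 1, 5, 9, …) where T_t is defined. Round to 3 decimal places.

-26.750

Season position 1 occurs at t = 5, 9 (where T_t is defined).
t=5: T_5 = 157.75000; y_5 − T_5 = 131 − 157.75000 = -26.75000
t=9: T_9 = 65.75000; y_9 − T_9 = 39 − 65.75000 = -26.75000
Mean deviation: (-26.75000 + -26.75000) / 2 = -26.750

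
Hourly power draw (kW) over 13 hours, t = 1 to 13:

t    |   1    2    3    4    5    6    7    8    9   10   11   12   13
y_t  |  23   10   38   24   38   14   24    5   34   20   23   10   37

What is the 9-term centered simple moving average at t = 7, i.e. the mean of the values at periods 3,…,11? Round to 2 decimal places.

24.44

Sum of periods 3–11: 38 + 24 + 38 + 14 + 24 + 5 + 34 + 20 + 23 = 220
Divide by 9: 220 / 9 = 24.44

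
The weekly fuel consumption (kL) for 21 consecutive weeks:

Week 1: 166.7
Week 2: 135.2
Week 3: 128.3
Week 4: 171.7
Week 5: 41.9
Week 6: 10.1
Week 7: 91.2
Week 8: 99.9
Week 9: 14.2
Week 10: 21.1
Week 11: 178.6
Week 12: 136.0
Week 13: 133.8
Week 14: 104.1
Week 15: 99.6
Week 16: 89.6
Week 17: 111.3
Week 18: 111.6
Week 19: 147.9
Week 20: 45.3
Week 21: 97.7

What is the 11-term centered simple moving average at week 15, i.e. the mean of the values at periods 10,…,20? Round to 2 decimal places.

Sum of periods 10–20: 21.1 + 178.6 + 136.0 + 133.8 + 104.1 + 99.6 + 89.6 + 111.3 + 111.6 + 147.9 + 45.3 = 1178.9
Divide by 11: 1178.9 / 11 = 107.17

107.17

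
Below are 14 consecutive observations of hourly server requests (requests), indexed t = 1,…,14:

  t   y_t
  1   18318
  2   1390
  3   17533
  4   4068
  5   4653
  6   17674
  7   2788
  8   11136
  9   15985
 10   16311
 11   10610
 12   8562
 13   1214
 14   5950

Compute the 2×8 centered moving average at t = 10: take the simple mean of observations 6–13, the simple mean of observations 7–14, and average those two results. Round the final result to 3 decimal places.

9802.250

Sum over 6–13: 17674 + 2788 + 11136 + 15985 + 16311 + 10610 + 8562 + 1214 = 84280
Sum over 7–14: 2788 + 11136 + 15985 + 16311 + 10610 + 8562 + 1214 + 5950 = 72556
CMA at t=10 = (84280 + 72556) / (2·8) = 156836 / 16 = 9802.250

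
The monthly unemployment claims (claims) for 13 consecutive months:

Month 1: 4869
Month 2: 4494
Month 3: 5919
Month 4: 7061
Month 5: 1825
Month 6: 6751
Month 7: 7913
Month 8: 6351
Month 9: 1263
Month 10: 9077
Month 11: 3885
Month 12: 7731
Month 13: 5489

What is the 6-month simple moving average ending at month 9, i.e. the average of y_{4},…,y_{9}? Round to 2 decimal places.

5194.00

Sum of periods 4–9: 7061 + 1825 + 6751 + 7913 + 6351 + 1263 = 31164
Divide by 6: 31164 / 6 = 5194.00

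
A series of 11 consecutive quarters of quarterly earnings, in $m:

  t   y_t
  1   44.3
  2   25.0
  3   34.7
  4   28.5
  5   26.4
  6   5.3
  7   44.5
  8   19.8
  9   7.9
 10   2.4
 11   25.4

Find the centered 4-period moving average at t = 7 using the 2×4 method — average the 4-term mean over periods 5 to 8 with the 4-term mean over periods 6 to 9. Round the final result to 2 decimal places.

21.69

Sum over 5–8: 26.4 + 5.3 + 44.5 + 19.8 = 96.0
Sum over 6–9: 5.3 + 44.5 + 19.8 + 7.9 = 77.5
CMA at t=7 = (96.0 + 77.5) / (2·4) = 173.5 / 8 = 21.69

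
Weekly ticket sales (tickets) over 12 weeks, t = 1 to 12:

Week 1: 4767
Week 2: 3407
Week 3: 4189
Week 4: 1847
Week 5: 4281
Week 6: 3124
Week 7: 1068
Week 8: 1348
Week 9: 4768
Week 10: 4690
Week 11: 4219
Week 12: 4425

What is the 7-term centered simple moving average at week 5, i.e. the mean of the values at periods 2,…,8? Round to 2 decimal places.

Sum of periods 2–8: 3407 + 4189 + 1847 + 4281 + 3124 + 1068 + 1348 = 19264
Divide by 7: 19264 / 7 = 2752.00

2752.00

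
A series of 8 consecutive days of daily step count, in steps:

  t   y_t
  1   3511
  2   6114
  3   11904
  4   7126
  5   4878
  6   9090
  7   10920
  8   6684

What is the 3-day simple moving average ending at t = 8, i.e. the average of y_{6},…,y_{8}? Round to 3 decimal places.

Sum of periods 6–8: 9090 + 10920 + 6684 = 26694
Divide by 3: 26694 / 3 = 8898.000

8898.000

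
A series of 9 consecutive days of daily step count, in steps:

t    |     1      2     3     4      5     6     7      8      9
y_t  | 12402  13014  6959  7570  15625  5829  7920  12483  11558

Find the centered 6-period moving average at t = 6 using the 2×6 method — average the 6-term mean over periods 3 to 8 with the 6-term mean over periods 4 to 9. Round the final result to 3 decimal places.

9780.917

Sum over 3–8: 6959 + 7570 + 15625 + 5829 + 7920 + 12483 = 56386
Sum over 4–9: 7570 + 15625 + 5829 + 7920 + 12483 + 11558 = 60985
CMA at t=6 = (56386 + 60985) / (2·6) = 117371 / 12 = 9780.917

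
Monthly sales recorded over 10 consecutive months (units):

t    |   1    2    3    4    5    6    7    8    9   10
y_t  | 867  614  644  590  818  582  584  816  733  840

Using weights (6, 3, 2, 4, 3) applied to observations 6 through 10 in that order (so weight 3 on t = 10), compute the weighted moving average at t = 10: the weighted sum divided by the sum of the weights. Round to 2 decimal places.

Weighted sum: 6·582 + 3·584 + 2·816 + 4·733 + 3·840 = 3492 + 1752 + 1632 + 2932 + 2520 = 12328
Weight total: 6 + 3 + 2 + 4 + 3 = 18
WMA = 12328 / 18 = 684.89

684.89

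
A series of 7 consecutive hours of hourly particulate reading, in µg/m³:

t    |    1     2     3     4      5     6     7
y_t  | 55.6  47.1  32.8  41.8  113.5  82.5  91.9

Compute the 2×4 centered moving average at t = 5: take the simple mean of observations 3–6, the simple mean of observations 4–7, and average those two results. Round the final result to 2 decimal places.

Sum over 3–6: 32.8 + 41.8 + 113.5 + 82.5 = 270.6
Sum over 4–7: 41.8 + 113.5 + 82.5 + 91.9 = 329.7
CMA at t=5 = (270.6 + 329.7) / (2·4) = 600.3 / 8 = 75.04

75.04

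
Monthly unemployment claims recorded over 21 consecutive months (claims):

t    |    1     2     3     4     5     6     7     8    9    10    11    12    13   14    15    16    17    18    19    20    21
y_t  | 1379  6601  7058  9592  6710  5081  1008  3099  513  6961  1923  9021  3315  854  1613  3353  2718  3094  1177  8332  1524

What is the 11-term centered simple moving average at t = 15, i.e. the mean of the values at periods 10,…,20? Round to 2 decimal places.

Sum of periods 10–20: 6961 + 1923 + 9021 + 3315 + 854 + 1613 + 3353 + 2718 + 3094 + 1177 + 8332 = 42361
Divide by 11: 42361 / 11 = 3851.00

3851.00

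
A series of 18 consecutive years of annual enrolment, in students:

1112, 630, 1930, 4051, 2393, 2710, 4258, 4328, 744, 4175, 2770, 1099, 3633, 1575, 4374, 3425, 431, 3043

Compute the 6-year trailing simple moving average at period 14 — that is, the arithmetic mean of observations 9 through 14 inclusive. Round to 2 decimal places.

Sum of periods 9–14: 744 + 4175 + 2770 + 1099 + 3633 + 1575 = 13996
Divide by 6: 13996 / 6 = 2332.67

2332.67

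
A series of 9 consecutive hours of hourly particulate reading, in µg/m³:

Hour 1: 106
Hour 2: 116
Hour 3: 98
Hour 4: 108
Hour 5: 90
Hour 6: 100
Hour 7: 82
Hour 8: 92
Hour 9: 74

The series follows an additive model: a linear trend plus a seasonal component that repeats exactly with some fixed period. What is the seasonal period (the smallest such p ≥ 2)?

First differences y_{t+1} − y_t: 10, -18, 10, -18, 10, -18, …
The difference pattern repeats every 2 terms and not for any smaller step, so p = 2.

2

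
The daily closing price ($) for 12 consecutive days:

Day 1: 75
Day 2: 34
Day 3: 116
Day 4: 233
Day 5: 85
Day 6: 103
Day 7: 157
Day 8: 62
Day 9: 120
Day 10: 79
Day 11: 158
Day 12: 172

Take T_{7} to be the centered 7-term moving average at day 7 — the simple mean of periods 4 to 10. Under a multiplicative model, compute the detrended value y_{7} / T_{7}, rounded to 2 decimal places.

Trend T_7 = (233 + 85 + 103 + 157 + 62 + 120 + 79) / 7 = 839/7 = 119.8571
Ratio to trend: 157 / 119.8571 = 1.31

1.31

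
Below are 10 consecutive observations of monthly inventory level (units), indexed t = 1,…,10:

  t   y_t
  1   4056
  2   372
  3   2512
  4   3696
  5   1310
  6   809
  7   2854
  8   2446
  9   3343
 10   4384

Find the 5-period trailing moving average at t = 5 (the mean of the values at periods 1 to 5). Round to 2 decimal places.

2389.20

Sum of periods 1–5: 4056 + 372 + 2512 + 3696 + 1310 = 11946
Divide by 5: 11946 / 5 = 2389.20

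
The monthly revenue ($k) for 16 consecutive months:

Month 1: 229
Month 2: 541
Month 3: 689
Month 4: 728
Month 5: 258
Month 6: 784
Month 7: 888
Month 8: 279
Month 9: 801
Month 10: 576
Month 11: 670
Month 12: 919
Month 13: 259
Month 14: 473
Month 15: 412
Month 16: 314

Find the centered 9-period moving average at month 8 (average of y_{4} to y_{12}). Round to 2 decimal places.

Sum of periods 4–12: 728 + 258 + 784 + 888 + 279 + 801 + 576 + 670 + 919 = 5903
Divide by 9: 5903 / 9 = 655.89

655.89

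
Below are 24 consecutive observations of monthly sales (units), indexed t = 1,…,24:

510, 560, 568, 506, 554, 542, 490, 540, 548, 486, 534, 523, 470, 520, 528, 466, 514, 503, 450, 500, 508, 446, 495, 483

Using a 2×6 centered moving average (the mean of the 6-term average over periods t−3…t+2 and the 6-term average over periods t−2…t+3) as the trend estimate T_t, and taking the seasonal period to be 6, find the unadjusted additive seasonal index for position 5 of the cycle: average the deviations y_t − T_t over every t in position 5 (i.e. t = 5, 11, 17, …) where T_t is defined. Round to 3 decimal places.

Season position 5 occurs at t = 5, 11, 17 (where T_t is defined).
t=5: T_5 = 535.00000; y_5 − T_5 = 554 − 535.00000 = 19.00000
t=11: T_11 = 515.16667; y_11 − T_11 = 534 − 515.16667 = 18.83333
t=17: T_17 = 495.16667; y_17 − T_17 = 514 − 495.16667 = 18.83333
Mean deviation: (19.00000 + 18.83333 + 18.83333) / 3 = 18.889

18.889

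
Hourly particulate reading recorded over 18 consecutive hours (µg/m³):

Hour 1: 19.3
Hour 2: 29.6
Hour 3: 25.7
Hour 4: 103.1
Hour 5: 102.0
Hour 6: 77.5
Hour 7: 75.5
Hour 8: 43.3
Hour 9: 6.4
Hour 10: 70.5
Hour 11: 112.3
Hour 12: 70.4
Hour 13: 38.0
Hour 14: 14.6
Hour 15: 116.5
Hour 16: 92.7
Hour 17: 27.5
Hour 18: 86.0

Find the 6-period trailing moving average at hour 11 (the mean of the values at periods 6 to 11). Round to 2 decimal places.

Sum of periods 6–11: 77.5 + 75.5 + 43.3 + 6.4 + 70.5 + 112.3 = 385.5
Divide by 6: 385.5 / 6 = 64.25

64.25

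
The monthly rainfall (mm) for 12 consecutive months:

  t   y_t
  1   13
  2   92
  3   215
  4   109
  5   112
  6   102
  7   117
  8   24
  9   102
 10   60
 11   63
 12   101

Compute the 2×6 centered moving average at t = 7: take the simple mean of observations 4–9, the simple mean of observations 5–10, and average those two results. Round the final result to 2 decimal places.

90.25

Sum over 4–9: 109 + 112 + 102 + 117 + 24 + 102 = 566
Sum over 5–10: 112 + 102 + 117 + 24 + 102 + 60 = 517
CMA at t=7 = (566 + 517) / (2·6) = 1083 / 12 = 90.25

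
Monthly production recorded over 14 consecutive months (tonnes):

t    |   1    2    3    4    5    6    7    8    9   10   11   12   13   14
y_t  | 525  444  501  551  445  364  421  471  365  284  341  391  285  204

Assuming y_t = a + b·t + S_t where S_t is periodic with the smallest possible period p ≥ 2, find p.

First differences y_{t+1} − y_t: -81, 57, 50, -106, -81, 57, 50, -106, -81, 57, …
The difference pattern repeats every 4 terms and not for any smaller step, so p = 4.

4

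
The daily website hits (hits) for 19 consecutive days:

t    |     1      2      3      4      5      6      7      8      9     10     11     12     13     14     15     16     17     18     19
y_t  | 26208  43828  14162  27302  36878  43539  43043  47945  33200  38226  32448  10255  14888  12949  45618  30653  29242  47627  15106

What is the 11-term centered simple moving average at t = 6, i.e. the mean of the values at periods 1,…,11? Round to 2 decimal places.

Sum of periods 1–11: 26208 + 43828 + 14162 + 27302 + 36878 + 43539 + 43043 + 47945 + 33200 + 38226 + 32448 = 386779
Divide by 11: 386779 / 11 = 35161.73

35161.73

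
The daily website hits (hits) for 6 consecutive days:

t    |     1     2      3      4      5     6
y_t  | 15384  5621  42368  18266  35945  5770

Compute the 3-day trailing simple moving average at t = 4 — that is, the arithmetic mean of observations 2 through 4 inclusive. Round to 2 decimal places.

Sum of periods 2–4: 5621 + 42368 + 18266 = 66255
Divide by 3: 66255 / 3 = 22085.00

22085.00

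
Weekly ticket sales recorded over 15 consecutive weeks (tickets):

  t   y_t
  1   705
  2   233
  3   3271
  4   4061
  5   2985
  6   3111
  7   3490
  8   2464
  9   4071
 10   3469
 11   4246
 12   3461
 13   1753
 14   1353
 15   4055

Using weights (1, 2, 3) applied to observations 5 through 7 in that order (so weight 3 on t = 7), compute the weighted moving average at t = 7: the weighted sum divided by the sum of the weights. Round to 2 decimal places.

3279.50

Weighted sum: 1·2985 + 2·3111 + 3·3490 = 2985 + 6222 + 10470 = 19677
Weight total: 1 + 2 + 3 = 6
WMA = 19677 / 6 = 3279.50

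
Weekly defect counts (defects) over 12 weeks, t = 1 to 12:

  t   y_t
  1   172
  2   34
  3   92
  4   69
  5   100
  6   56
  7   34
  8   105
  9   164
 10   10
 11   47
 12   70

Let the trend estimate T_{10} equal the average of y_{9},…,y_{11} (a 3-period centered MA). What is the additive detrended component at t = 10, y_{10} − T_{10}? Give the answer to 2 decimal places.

-63.67

Trend T_10 = (164 + 10 + 47) / 3 = 221/3 = 73.6667
Detrended value: 10 − 73.6667 = -63.67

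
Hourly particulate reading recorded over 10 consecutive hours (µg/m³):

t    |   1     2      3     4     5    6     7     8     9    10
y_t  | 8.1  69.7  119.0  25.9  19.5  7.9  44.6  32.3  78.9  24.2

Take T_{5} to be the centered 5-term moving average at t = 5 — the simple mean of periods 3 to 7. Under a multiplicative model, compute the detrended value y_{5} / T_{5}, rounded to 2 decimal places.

0.45

Trend T_5 = (119.0 + 25.9 + 19.5 + 7.9 + 44.6) / 5 = 216.9/5 = 43.3800
Ratio to trend: 19.5 / 43.3800 = 0.45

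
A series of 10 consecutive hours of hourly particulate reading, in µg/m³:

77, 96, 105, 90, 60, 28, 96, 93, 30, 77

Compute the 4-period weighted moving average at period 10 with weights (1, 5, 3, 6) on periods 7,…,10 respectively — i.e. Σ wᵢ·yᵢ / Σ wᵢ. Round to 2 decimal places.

Weighted sum: 1·96 + 5·93 + 3·30 + 6·77 = 96 + 465 + 90 + 462 = 1113
Weight total: 1 + 5 + 3 + 6 = 15
WMA = 1113 / 15 = 74.20

74.20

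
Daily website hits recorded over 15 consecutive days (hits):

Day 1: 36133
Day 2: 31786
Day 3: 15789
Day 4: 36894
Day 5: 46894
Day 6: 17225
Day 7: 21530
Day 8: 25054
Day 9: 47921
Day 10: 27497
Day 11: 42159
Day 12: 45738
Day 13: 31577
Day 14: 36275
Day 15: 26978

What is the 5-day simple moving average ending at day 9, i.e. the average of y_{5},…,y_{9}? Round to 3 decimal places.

Sum of periods 5–9: 46894 + 17225 + 21530 + 25054 + 47921 = 158624
Divide by 5: 158624 / 5 = 31724.800

31724.800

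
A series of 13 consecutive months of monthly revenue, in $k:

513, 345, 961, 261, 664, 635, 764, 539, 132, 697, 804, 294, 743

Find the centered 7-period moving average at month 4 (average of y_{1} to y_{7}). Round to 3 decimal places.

Sum of periods 1–7: 513 + 345 + 961 + 261 + 664 + 635 + 764 = 4143
Divide by 7: 4143 / 7 = 591.857

591.857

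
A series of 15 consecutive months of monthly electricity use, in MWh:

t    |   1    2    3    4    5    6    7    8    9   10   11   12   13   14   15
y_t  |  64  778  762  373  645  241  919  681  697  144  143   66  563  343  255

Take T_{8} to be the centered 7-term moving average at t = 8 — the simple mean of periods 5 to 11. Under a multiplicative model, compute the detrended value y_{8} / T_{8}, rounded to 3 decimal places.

Trend T_8 = (645 + 241 + 919 + 681 + 697 + 144 + 143) / 7 = 3470/7 = 495.71429
Ratio to trend: 681 / 495.71429 = 1.374

1.374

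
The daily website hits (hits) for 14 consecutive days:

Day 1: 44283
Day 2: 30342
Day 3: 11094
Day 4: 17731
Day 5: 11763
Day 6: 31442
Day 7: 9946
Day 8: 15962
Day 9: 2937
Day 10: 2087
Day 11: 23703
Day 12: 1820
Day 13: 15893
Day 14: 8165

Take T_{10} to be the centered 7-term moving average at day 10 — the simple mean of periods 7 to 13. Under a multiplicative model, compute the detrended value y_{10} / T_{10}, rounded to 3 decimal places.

0.202

Trend T_10 = (9946 + 15962 + 2937 + 2087 + 23703 + 1820 + 15893) / 7 = 72348/7 = 10335.42857
Ratio to trend: 2087 / 10335.42857 = 0.202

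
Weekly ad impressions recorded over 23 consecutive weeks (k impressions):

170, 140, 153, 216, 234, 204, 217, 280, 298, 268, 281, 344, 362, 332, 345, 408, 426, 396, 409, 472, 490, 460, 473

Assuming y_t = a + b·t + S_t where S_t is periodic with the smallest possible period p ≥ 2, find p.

4

First differences y_{t+1} − y_t: -30, 13, 63, 18, -30, 13, 63, 18, -30, 13, …
The difference pattern repeats every 4 terms and not for any smaller step, so p = 4.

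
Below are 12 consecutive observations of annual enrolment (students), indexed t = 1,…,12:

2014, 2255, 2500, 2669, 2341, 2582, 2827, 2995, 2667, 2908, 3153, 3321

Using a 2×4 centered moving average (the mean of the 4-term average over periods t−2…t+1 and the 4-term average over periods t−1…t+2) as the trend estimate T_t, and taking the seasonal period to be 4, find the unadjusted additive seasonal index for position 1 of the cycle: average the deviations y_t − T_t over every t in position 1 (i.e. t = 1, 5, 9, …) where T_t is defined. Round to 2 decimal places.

-222.94

Season position 1 occurs at t = 5, 9 (where T_t is defined).
t=5: T_5 = 2563.8750; y_5 − T_5 = 2341 − 2563.8750 = -222.8750
t=9: T_9 = 2890.0000; y_9 − T_9 = 2667 − 2890.0000 = -223.0000
Mean deviation: (-222.8750 + -223.0000) / 2 = -222.94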